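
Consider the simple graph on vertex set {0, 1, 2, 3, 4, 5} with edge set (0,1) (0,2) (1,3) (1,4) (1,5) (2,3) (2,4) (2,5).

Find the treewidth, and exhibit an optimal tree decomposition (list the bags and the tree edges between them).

Treewidth 2.
One optimal decomposition is:
Bags: B1 = {1, 2, 4}  B2 = {1, 2, 5}  B3 = {1, 2, 3}  B4 = {0, 1, 2}
Tree: B1–B2, B2–B3, B3–B4

Each bag holds 3 vertices, so the decomposition has width 2, which upper-bounds the treewidth. The edges 4–2–5–1–4 form a cycle, so G is not a tree and its treewidth is at least 2. Combining the bounds, tw(G) = 2.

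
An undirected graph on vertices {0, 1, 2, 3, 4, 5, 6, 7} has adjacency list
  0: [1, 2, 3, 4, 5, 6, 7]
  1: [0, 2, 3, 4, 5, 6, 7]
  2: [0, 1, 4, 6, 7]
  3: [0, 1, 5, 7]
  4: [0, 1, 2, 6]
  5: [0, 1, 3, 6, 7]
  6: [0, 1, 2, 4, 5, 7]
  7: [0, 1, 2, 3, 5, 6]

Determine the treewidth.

4

A width-4 tree decomposition is:
Bags: B1 = {0, 1, 2, 6, 7}  B2 = {0, 1, 2, 4, 6}  B3 = {0, 1, 5, 6, 7}  B4 = {0, 1, 3, 5, 7}
Tree: B1–B2, B1–B3, B3–B4
The largest bag has 5 vertices, giving width 4; this decomposition certifies tw(G) ≤ 4. For the lower bound, the 5 vertices {0, 1, 3, 5, 7} are pairwise adjacent, and any tree decomposition puts a clique entirely inside one bag — forcing width ≥ 4. Hence tw(G) = 4 exactly.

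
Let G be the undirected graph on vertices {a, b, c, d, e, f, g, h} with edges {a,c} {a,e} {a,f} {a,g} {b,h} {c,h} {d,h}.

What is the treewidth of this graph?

A width-1 tree decomposition is:
Bags: B1 = {a, e}  B2 = {a, g}  B3 = {a, c}  B4 = {a, f}  B5 = {c, h}  B6 = {d, h}  B7 = {b, h}
Tree: B1–B2, B1–B3, B3–B4, B3–B5, B5–B6, B5–B7
The largest bag has 2 vertices, giving width 1; this decomposition certifies tw(G) ≤ 1. Any graph with an edge has treewidth ≥ 1, and G has the edge e–a. Therefore the treewidth is 1.

1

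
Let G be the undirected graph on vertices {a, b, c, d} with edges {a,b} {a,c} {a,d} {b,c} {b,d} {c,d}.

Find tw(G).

A width-3 tree decomposition is:
Bags: B1 = {a, b, c, d}
Tree: (single bag)
A single bag containing all 4 vertices is trivially a valid decomposition of width 3. Conversely, {a, b, c, d} is a clique of size 4, and the vertices of any clique must share a bag in every tree decomposition; so some bag has ≥ 4 vertices and tw(G) ≥ 3. Therefore the treewidth is 3.

3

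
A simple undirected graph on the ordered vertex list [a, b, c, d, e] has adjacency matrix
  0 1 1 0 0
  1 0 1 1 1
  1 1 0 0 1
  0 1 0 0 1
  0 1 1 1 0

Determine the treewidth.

A width-2 tree decomposition is:
Bags: B1 = {b, c, e}  B2 = {b, d, e}  B3 = {a, b, c}
Tree: B1–B2, B1–B3
The largest bag has 3 vertices, giving width 2; this decomposition certifies tw(G) ≤ 2. For the lower bound, the 3 vertices {b, d, e} are pairwise adjacent, and any tree decomposition puts a clique entirely inside one bag — forcing width ≥ 2. Combining the bounds, tw(G) = 2.

2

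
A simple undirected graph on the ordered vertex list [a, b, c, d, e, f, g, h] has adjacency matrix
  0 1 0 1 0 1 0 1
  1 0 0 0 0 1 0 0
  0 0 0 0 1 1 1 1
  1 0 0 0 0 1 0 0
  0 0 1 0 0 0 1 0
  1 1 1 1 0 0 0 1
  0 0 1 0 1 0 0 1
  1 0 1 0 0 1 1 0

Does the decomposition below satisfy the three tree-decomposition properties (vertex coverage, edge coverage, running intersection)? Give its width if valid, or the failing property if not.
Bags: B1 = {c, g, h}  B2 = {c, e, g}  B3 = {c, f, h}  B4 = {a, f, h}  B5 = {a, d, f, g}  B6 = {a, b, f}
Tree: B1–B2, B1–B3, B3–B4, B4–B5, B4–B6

A tree decomposition must satisfy three properties: every vertex lies in some bag; for every edge, both endpoints lie together in some bag; and for every vertex, the bags containing it form a connected subtree. Here bags containing vertex g are not connected in the tree, so the decomposition is invalid.

No — bags containing vertex g are not connected in the tree.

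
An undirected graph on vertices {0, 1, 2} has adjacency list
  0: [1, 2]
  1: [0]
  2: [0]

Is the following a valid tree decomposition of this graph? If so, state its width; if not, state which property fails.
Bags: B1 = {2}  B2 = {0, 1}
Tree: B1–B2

No — edge (0,2) lies in no bag.

A tree decomposition must satisfy three properties: every vertex lies in some bag; for every edge, both endpoints lie together in some bag; and for every vertex, the bags containing it form a connected subtree. Here edge (0,2) lies in no bag, so the decomposition is invalid.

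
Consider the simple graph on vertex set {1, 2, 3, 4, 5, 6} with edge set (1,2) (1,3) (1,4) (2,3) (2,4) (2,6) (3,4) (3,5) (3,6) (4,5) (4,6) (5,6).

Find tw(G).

A width-3 tree decomposition is:
Bags: B1 = {2, 3, 4, 6}  B2 = {3, 4, 5, 6}  B3 = {1, 2, 3, 4}
Tree: B1–B2, B1–B3
Every bag has size at most 4, so the width is 4 − 1 = 3 and tw(G) ≤ 3. Conversely, {1, 2, 3, 4} is a clique of size 4, and the vertices of any clique must share a bag in every tree decomposition; so some bag has ≥ 4 vertices and tw(G) ≥ 3. Therefore the treewidth is 3.

3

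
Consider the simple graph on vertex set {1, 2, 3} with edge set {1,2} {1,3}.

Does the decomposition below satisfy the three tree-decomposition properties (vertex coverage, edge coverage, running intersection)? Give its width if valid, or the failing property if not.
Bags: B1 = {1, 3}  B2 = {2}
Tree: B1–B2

A tree decomposition must satisfy three properties: every vertex lies in some bag; for every edge, both endpoints lie together in some bag; and for every vertex, the bags containing it form a connected subtree. Here edge (1,2) lies in no bag, so the decomposition is invalid.

No — edge (1,2) lies in no bag.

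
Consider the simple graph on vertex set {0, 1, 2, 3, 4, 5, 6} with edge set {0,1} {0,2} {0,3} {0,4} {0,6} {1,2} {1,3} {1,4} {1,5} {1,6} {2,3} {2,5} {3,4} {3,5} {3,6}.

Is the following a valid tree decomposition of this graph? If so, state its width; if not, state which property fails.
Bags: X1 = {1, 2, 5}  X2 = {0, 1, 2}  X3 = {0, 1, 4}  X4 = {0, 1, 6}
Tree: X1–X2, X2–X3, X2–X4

A tree decomposition must satisfy three properties: every vertex lies in some bag; for every edge, both endpoints lie together in some bag; and for every vertex, the bags containing it form a connected subtree. Here vertex 3 appears in no bag, so the decomposition is invalid.

No — vertex 3 appears in no bag.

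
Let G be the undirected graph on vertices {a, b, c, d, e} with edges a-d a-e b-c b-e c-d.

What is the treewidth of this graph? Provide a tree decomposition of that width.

Treewidth 2.
Bags: B1 = {a, d, e}  B2 = {c, d, e}  B3 = {b, c, e}
Tree: B1–B2, B2–B3

Every bag has size at most 3, so the width is 3 − 1 = 2 and tw(G) ≤ 2. For the lower bound, G contains the cycle e–a–d–c–b–e, so G is not a forest; only forests have treewidth ≤ 1, hence tw(G) ≥ 2. Therefore the treewidth is 2.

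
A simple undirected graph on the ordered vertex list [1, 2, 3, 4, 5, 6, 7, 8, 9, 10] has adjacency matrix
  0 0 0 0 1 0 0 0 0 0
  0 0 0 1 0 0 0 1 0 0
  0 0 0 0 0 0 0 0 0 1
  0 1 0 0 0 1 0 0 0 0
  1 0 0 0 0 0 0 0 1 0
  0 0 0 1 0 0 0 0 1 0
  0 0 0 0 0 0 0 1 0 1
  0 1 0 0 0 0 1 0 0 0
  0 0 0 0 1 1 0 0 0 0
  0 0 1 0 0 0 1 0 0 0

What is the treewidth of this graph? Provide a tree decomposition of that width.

Each bag holds 2 vertices, so the decomposition has width 1, which upper-bounds the treewidth. Since G has at least one edge (e.g. 1–5), it is not an edgeless graph, so tw(G) ≥ 1. Hence tw(G) = 1 exactly.

Treewidth 1.
One optimal decomposition is:
Bags: B1 = {1, 5}  B2 = {5, 9}  B3 = {6, 9}  B4 = {4, 6}  B5 = {2, 4}  B6 = {2, 8}  B7 = {7, 8}  B8 = {7, 10}  B9 = {3, 10}
Tree: B1–B2, B2–B3, B3–B4, B4–B5, B5–B6, B6–B7, B7–B8, B8–B9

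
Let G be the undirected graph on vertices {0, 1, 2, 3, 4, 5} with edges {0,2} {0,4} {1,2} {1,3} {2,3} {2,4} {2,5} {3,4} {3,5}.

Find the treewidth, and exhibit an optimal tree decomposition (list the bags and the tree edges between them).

Treewidth 2.
Bags: B1 = {1, 2, 3}  B2 = {2, 3, 4}  B3 = {0, 2, 4}  B4 = {2, 3, 5}
Tree: B1–B2, B2–B3, B2–B4

Every bag has size at most 3, so the width is 3 − 1 = 2 and tw(G) ≤ 2. Conversely, {0, 2, 4} is a clique of size 3, and the vertices of any clique must share a bag in every tree decomposition; so some bag has ≥ 3 vertices and tw(G) ≥ 2. Combining the bounds, tw(G) = 2.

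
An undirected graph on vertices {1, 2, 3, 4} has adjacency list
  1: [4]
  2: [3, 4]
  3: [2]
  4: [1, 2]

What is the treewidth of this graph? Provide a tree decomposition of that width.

The largest bag has 2 vertices, giving width 1; this decomposition certifies tw(G) ≤ 1. Any graph with an edge has treewidth ≥ 1, and G has the edge 2–4. Combining the bounds, tw(G) = 1.

Treewidth 1.
One optimal decomposition is:
Bags: B1 = {2, 4}  B2 = {1, 4}  B3 = {2, 3}
Tree: B1–B2, B1–B3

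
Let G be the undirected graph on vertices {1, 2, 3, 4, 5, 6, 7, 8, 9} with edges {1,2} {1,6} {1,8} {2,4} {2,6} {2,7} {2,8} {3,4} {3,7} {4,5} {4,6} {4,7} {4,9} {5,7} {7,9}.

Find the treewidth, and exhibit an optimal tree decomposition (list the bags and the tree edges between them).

The largest bag has 3 vertices, giving width 2; this decomposition certifies tw(G) ≤ 2. Conversely, {1, 2, 8} is a clique of size 3, and the vertices of any clique must share a bag in every tree decomposition; so some bag has ≥ 3 vertices and tw(G) ≥ 2. Hence tw(G) = 2 exactly.

Treewidth 2.
Bags: B1 = {4, 7, 9}  B2 = {2, 4, 7}  B3 = {2, 4, 6}  B4 = {1, 2, 6}  B5 = {1, 2, 8}  B6 = {3, 4, 7}  B7 = {4, 5, 7}
Tree: B1–B2, B2–B3, B3–B4, B4–B5, B2–B6, B6–B7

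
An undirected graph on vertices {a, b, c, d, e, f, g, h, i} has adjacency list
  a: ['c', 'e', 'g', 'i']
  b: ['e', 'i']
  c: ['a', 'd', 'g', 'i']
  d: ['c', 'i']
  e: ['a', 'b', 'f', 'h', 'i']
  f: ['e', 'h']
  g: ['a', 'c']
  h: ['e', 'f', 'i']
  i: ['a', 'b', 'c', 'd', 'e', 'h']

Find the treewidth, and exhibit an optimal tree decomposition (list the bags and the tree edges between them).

Treewidth 2.
Bags: B1 = {a, e, i}  B2 = {e, h, i}  B3 = {e, f, h}  B4 = {a, c, i}  B5 = {a, c, g}  B6 = {c, d, i}  B7 = {b, e, i}
Tree: B1–B2, B2–B3, B1–B4, B4–B5, B4–B6, B1–B7

Every bag has size at most 3, so the width is 3 − 1 = 2 and tw(G) ≤ 2. Conversely, {a, c, g} is a clique of size 3, and the vertices of any clique must share a bag in every tree decomposition; so some bag has ≥ 3 vertices and tw(G) ≥ 2. Hence tw(G) = 2 exactly.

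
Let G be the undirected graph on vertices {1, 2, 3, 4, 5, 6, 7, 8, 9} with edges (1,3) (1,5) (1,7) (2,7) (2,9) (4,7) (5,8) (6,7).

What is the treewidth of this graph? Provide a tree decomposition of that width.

Every bag has size at most 2, so the width is 2 − 1 = 1 and tw(G) ≤ 1. Since G has at least one edge (e.g. 1–5), it is not an edgeless graph, so tw(G) ≥ 1. Hence tw(G) = 1 exactly.

Treewidth 1.
Bags: B1 = {1, 5}  B2 = {1, 7}  B3 = {2, 7}  B4 = {6, 7}  B5 = {4, 7}  B6 = {1, 3}  B7 = {2, 9}  B8 = {5, 8}
Tree: B1–B2, B2–B3, B2–B4, B2–B5, B1–B6, B3–B7, B1–B8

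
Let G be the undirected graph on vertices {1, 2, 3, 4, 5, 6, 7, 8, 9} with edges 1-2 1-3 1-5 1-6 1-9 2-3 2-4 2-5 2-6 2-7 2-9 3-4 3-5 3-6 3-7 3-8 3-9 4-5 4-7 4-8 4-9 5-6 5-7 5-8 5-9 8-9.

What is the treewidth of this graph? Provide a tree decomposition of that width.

Treewidth 4.
Bags: B1 = {2, 3, 4, 5, 9}  B2 = {3, 4, 5, 8, 9}  B3 = {2, 3, 4, 5, 7}  B4 = {1, 2, 3, 5, 9}  B5 = {1, 2, 3, 5, 6}
Tree: B1–B2, B1–B3, B1–B4, B4–B5

Every bag has size at most 5, so the width is 5 − 1 = 4 and tw(G) ≤ 4. Conversely, {3, 4, 5, 8, 9} is a clique of size 5, and the vertices of any clique must share a bag in every tree decomposition; so some bag has ≥ 5 vertices and tw(G) ≥ 4. Therefore the treewidth is 4.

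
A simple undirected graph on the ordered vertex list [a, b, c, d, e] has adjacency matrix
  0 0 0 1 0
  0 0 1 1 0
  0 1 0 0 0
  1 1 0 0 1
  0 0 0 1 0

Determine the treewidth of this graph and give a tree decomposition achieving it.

The largest bag has 2 vertices, giving width 1; this decomposition certifies tw(G) ≤ 1. Since G has at least one edge (e.g. d–b), it is not an edgeless graph, so tw(G) ≥ 1. Combining the bounds, tw(G) = 1.

Treewidth 1.
Bags: B1 = {b, d}  B2 = {d, e}  B3 = {a, d}  B4 = {b, c}
Tree: B1–B2, B1–B3, B1–B4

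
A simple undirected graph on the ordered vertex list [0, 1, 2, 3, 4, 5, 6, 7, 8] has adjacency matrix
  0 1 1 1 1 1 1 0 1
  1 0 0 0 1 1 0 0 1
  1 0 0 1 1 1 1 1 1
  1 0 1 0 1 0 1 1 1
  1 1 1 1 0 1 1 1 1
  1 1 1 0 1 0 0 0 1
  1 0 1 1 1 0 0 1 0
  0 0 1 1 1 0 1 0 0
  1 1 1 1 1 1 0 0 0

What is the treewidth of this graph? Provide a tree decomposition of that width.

Every bag has size at most 5, so the width is 5 − 1 = 4 and tw(G) ≤ 4. On the other hand G contains the 5-clique {0, 1, 4, 5, 8}. A clique must lie in a single bag of any decomposition, so no decomposition can have width below 4. The upper and lower bounds meet at 4, so that is the treewidth.

Treewidth 4.
One optimal decomposition is:
Bags: B1 = {0, 2, 4, 5, 8}  B2 = {0, 2, 3, 4, 8}  B3 = {0, 2, 3, 4, 6}  B4 = {2, 3, 4, 6, 7}  B5 = {0, 1, 4, 5, 8}
Tree: B1–B2, B2–B3, B3–B4, B1–B5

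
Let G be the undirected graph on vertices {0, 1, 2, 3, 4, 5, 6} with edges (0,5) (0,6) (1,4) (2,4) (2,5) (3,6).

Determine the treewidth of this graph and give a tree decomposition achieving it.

Treewidth 1.
One such decomposition:
Bags: B1 = {3, 6}  B2 = {0, 6}  B3 = {0, 5}  B4 = {2, 5}  B5 = {2, 4}  B6 = {1, 4}
Tree: B1–B2, B2–B3, B3–B4, B4–B5, B5–B6

The largest bag has 2 vertices, giving width 1; this decomposition certifies tw(G) ≤ 1. Any graph with an edge has treewidth ≥ 1, and G has the edge 3–6. The upper and lower bounds meet at 1, so that is the treewidth.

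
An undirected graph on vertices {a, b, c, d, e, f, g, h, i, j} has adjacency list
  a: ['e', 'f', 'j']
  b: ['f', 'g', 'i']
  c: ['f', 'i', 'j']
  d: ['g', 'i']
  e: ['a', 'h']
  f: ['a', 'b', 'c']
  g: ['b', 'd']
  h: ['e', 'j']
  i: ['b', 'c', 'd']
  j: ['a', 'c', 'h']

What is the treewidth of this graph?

2

A width-2 tree decomposition is:
Bags: B1 = {b, d, g}  B2 = {b, d, i}  B3 = {b, f, i}  B4 = {c, f, i}  B5 = {a, c, f}  B6 = {a, c, j}  B7 = {a, e, j}  B8 = {e, h, j}
Tree: B1–B2, B2–B3, B3–B4, B4–B5, B5–B6, B6–B7, B7–B8
The largest bag has 3 vertices, giving width 2; this decomposition certifies tw(G) ≤ 2. The edges g–d–i–b–g form a cycle, so G is not a tree and its treewidth is at least 2. The upper and lower bounds meet at 2, so that is the treewidth.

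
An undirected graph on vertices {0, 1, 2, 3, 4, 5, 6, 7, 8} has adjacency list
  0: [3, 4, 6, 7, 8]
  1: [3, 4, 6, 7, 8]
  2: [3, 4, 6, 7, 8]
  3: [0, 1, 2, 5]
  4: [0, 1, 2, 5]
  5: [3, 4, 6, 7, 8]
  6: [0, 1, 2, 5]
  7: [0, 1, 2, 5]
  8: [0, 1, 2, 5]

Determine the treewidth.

4

A width-4 tree decomposition is:
Bags: B1 = {0, 1, 2, 5, 8}  B2 = {0, 1, 2, 5, 7}  B3 = {0, 1, 2, 5, 6}  B4 = {0, 1, 2, 4, 5}  B5 = {0, 1, 2, 3, 5}
Tree: B1–B2, B2–B3, B3–B4, B4–B5
Every bag has size at most 5, so the width is 5 − 1 = 4 and tw(G) ≤ 4. For the lower bound: the 5 vertex sets {1,8}, {2,7}, {0,6}, {5}, {4} are disjoint, each induces a connected subgraph, and every pair is joined by at least one edge of G. Contracting each set to a single vertex therefore yields K_{5} as a minor, and since treewidth is minor-monotone, tw(G) ≥ tw(K_{5}) = 4. Hence tw(G) = 4 exactly.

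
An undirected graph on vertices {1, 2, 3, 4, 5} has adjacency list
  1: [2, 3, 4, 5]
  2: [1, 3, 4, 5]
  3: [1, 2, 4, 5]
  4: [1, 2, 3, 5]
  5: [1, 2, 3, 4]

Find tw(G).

4

A width-4 tree decomposition is:
Bags: B1 = {1, 2, 3, 4, 5}
Tree: (single bag)
A single bag containing all 5 vertices is trivially a valid decomposition of width 4. For the lower bound, the 5 vertices {1, 2, 3, 4, 5} are pairwise adjacent, and any tree decomposition puts a clique entirely inside one bag — forcing width ≥ 4. Hence tw(G) = 4 exactly.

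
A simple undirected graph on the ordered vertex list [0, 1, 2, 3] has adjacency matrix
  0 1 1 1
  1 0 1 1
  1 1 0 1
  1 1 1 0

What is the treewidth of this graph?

A width-3 tree decomposition is:
Bags: B1 = {0, 1, 2, 3}
Tree: (single bag)
With just one bag of size 4, the width is 4 − 1 = 3, so tw(G) ≤ 3. For the lower bound, the 4 vertices {0, 1, 2, 3} are pairwise adjacent, and any tree decomposition puts a clique entirely inside one bag — forcing width ≥ 3. The upper and lower bounds meet at 3, so that is the treewidth.

3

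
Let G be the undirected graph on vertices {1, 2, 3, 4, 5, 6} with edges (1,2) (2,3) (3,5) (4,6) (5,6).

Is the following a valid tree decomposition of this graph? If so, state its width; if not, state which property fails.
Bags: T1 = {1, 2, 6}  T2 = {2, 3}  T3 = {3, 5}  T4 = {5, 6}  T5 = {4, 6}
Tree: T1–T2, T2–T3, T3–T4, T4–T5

A tree decomposition must satisfy three properties: every vertex lies in some bag; for every edge, both endpoints lie together in some bag; and for every vertex, the bags containing it form a connected subtree. Here bags containing vertex 6 are not connected in the tree, so the decomposition is invalid.

No — bags containing vertex 6 are not connected in the tree.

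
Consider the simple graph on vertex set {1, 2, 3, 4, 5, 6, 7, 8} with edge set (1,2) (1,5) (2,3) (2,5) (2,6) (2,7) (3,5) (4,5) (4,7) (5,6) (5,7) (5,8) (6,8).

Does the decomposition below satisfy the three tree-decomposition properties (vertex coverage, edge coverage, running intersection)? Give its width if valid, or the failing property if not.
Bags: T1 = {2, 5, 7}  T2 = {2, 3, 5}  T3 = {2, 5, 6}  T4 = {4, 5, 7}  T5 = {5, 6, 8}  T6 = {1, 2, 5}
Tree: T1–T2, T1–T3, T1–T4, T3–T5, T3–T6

Every vertex of G appears in some bag (union = {1, 2, 3, 4, 5, 6, 7, 8}); every edge is covered by a bag; and for each vertex v the set of bags containing v is connected in the bag tree. The decomposition is therefore valid. The largest bag has 3 vertices, so the width is 2.

Yes; width 2.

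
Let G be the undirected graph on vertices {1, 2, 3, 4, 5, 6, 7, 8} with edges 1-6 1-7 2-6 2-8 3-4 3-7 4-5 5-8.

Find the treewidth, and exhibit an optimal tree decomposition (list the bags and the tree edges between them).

Treewidth 2.
Bags: B1 = {1, 6, 7}  B2 = {2, 6, 7}  B3 = {2, 7, 8}  B4 = {5, 7, 8}  B5 = {4, 5, 7}  B6 = {3, 4, 7}
Tree: B1–B2, B2–B3, B3–B4, B4–B5, B5–B6

The largest bag has 3 vertices, giving width 2; this decomposition certifies tw(G) ≤ 2. The edges 7–1–6–2–8–5–4–3–7 form a cycle, so G is not a tree and its treewidth is at least 2. Combining the bounds, tw(G) = 2.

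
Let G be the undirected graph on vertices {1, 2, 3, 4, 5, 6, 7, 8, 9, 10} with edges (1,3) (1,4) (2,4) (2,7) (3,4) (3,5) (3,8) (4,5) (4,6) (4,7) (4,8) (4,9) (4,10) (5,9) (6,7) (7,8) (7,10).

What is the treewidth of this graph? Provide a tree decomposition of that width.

Treewidth 2.
One optimal decomposition is:
Bags: B1 = {4, 6, 7}  B2 = {4, 7, 8}  B3 = {3, 4, 8}  B4 = {3, 4, 5}  B5 = {4, 5, 9}  B6 = {4, 7, 10}  B7 = {1, 3, 4}  B8 = {2, 4, 7}
Tree: B1–B2, B2–B3, B3–B4, B4–B5, B2–B6, B3–B7, B6–B8

The largest bag has 3 vertices, giving width 2; this decomposition certifies tw(G) ≤ 2. On the other hand G contains the 3-clique {1, 3, 4}. A clique must lie in a single bag of any decomposition, so no decomposition can have width below 2. Hence tw(G) = 2 exactly.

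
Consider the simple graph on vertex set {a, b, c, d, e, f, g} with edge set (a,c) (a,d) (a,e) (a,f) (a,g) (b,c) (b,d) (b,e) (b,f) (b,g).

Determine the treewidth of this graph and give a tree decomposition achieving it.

Treewidth 2.
Bags: B1 = {a, b, c}  B2 = {a, b, e}  B3 = {a, b, d}  B4 = {a, b, f}  B5 = {a, b, g}
Tree: B1–B2, B2–B3, B3–B4, B4–B5

Each bag holds 3 vertices, so the decomposition has width 2, which upper-bounds the treewidth. For the lower bound, G contains the cycle a–c–b–e–a, so G is not a forest; only forests have treewidth ≤ 1, hence tw(G) ≥ 2. The upper and lower bounds meet at 2, so that is the treewidth.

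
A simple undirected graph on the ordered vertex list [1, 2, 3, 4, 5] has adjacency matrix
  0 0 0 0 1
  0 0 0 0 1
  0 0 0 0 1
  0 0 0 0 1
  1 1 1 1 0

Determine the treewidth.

A width-1 tree decomposition is:
Bags: B1 = {3, 5}  B2 = {2, 5}  B3 = {1, 5}  B4 = {4, 5}
Tree: B1–B2, B2–B3, B3–B4
The largest bag has 2 vertices, giving width 1; this decomposition certifies tw(G) ≤ 1. G has an edge, so its treewidth is at least 1. Hence tw(G) = 1 exactly.

1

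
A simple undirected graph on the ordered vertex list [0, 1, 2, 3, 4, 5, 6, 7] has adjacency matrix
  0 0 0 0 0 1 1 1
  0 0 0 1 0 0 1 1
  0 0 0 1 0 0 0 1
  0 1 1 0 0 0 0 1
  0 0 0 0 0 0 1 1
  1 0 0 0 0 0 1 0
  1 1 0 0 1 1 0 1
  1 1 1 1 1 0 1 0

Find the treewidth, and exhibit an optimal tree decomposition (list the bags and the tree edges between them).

The largest bag has 3 vertices, giving width 2; this decomposition certifies tw(G) ≤ 2. Conversely, {0, 5, 6} is a clique of size 3, and the vertices of any clique must share a bag in every tree decomposition; so some bag has ≥ 3 vertices and tw(G) ≥ 2. Combining the bounds, tw(G) = 2.

Treewidth 2.
One such decomposition:
Bags: B1 = {1, 6, 7}  B2 = {1, 3, 7}  B3 = {0, 6, 7}  B4 = {4, 6, 7}  B5 = {0, 5, 6}  B6 = {2, 3, 7}
Tree: B1–B2, B1–B3, B3–B4, B3–B5, B2–B6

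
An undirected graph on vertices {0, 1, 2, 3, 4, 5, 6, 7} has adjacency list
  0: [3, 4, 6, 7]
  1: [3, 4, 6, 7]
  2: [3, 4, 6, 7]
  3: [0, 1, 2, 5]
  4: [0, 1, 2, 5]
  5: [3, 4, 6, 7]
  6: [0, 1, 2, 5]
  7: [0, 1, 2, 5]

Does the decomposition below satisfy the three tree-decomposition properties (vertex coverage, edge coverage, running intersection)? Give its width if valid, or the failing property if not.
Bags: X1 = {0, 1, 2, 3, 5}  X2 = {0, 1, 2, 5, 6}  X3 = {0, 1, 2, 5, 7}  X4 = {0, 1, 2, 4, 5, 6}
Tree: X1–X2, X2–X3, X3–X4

No — bags containing vertex 6 are not connected in the tree.

A tree decomposition must satisfy three properties: every vertex lies in some bag; for every edge, both endpoints lie together in some bag; and for every vertex, the bags containing it form a connected subtree. Here bags containing vertex 6 are not connected in the tree, so the decomposition is invalid.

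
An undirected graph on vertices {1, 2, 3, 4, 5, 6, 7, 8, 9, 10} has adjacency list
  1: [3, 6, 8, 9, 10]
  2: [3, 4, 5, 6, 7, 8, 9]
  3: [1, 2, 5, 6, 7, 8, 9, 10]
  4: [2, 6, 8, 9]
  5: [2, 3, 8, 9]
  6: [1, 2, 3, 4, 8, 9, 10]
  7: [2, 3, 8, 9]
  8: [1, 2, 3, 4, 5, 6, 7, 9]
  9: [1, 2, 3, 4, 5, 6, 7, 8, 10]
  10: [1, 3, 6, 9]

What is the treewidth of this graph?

A width-4 tree decomposition is:
Bags: B1 = {1, 3, 6, 8, 9}  B2 = {2, 3, 6, 8, 9}  B3 = {2, 4, 6, 8, 9}  B4 = {2, 3, 5, 8, 9}  B5 = {2, 3, 7, 8, 9}  B6 = {1, 3, 6, 9, 10}
Tree: B1–B2, B2–B3, B2–B4, B2–B5, B1–B6
Each bag holds 5 vertices, so the decomposition has width 4, which upper-bounds the treewidth. For the lower bound, the 5 vertices {1, 3, 6, 8, 9} are pairwise adjacent, and any tree decomposition puts a clique entirely inside one bag — forcing width ≥ 4. The upper and lower bounds meet at 4, so that is the treewidth.

4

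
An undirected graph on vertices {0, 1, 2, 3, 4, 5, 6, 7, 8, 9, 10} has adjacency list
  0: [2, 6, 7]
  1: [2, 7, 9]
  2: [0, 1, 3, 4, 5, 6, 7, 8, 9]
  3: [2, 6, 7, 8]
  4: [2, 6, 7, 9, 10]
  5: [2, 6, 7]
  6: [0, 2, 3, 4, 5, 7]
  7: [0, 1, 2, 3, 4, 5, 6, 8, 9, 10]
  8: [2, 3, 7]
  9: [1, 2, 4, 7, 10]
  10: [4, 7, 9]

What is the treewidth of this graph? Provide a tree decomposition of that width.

Every bag has size at most 4, so the width is 4 − 1 = 3 and tw(G) ≤ 3. Conversely, {2, 3, 7, 8} is a clique of size 4, and the vertices of any clique must share a bag in every tree decomposition; so some bag has ≥ 4 vertices and tw(G) ≥ 3. Combining the bounds, tw(G) = 3.

Treewidth 3.
One such decomposition:
Bags: B1 = {2, 4, 6, 7}  B2 = {2, 3, 6, 7}  B3 = {2, 4, 7, 9}  B4 = {1, 2, 7, 9}  B5 = {2, 3, 7, 8}  B6 = {2, 5, 6, 7}  B7 = {0, 2, 6, 7}  B8 = {4, 7, 9, 10}
Tree: B1–B2, B1–B3, B3–B4, B2–B5, B1–B6, B2–B7, B3–B8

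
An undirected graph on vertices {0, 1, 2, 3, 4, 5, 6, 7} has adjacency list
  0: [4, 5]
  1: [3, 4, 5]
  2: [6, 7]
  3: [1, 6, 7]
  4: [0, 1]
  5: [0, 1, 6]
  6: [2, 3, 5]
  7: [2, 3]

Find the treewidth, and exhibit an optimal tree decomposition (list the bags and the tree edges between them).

Treewidth 2.
One optimal decomposition is:
Bags: B1 = {2, 3, 7}  B2 = {2, 3, 6}  B3 = {1, 3, 6}  B4 = {1, 5, 6}  B5 = {1, 4, 5}  B6 = {0, 4, 5}
Tree: B1–B2, B2–B3, B3–B4, B4–B5, B5–B6

Each bag holds 3 vertices, so the decomposition has width 2, which upper-bounds the treewidth. The edges 7–2–6–3–7 form a cycle, so G is not a tree and its treewidth is at least 2. Therefore the treewidth is 2.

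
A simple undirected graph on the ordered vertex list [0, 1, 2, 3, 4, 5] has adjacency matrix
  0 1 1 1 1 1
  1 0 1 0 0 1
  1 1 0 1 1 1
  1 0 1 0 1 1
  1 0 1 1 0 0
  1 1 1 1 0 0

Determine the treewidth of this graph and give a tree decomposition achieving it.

Every bag has size at most 4, so the width is 4 − 1 = 3 and tw(G) ≤ 3. On the other hand G contains the 4-clique {0, 1, 2, 5}. A clique must lie in a single bag of any decomposition, so no decomposition can have width below 3. The upper and lower bounds meet at 3, so that is the treewidth.

Treewidth 3.
Bags: B1 = {0, 2, 3, 5}  B2 = {0, 2, 3, 4}  B3 = {0, 1, 2, 5}
Tree: B1–B2, B1–B3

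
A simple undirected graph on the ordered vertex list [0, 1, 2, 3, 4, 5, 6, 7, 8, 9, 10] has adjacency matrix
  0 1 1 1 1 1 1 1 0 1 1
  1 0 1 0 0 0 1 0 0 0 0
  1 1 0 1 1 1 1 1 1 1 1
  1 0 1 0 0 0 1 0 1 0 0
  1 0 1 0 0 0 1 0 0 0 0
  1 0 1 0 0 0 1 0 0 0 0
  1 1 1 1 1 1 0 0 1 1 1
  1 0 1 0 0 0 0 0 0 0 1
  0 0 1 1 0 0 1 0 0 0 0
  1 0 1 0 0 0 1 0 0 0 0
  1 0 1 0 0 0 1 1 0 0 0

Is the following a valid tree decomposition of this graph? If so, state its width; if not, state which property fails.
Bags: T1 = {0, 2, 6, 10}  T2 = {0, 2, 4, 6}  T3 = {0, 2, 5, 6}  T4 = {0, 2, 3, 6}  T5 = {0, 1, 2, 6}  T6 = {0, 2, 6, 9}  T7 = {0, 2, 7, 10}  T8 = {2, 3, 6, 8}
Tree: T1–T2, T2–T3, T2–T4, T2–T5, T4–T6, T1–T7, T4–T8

Vertex coverage: the bags together contain {0, 1, 2, 3, 4, 5, 6, 7, 8, 9, 10}, the full vertex set. Edge coverage: each edge of G has both endpoints in at least one bag. Running intersection: for every vertex, the bags containing it form a connected subtree. All three properties hold, so this is a valid tree decomposition of width max|bag| − 1 = 3, and hence tw(G) ≤ 3.

Yes; width 3.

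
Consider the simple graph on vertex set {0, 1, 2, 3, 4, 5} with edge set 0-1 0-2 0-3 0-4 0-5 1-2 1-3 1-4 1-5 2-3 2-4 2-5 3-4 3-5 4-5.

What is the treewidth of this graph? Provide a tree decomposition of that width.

Treewidth 5.
Bags: B1 = {0, 1, 2, 3, 4, 5}
Tree: (single bag)

A single bag containing all 6 vertices is trivially a valid decomposition of width 5. On the other hand G contains the 6-clique {0, 1, 2, 3, 4, 5}. A clique must lie in a single bag of any decomposition, so no decomposition can have width below 5. Combining the bounds, tw(G) = 5.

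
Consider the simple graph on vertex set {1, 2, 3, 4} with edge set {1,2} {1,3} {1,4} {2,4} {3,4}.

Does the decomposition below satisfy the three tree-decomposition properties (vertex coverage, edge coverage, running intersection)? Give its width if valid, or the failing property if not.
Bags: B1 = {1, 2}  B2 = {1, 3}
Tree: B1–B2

A tree decomposition must satisfy three properties: every vertex lies in some bag; for every edge, both endpoints lie together in some bag; and for every vertex, the bags containing it form a connected subtree. Here vertex 4 appears in no bag, so the decomposition is invalid.

No — vertex 4 appears in no bag.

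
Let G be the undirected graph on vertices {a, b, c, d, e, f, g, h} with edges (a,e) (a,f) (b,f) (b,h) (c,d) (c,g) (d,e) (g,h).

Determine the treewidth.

A width-2 tree decomposition is:
Bags: B1 = {a, d, e}  B2 = {a, c, d}  B3 = {a, c, g}  B4 = {a, g, h}  B5 = {a, b, h}  B6 = {a, b, f}
Tree: B1–B2, B2–B3, B3–B4, B4–B5, B5–B6
Every bag has size at most 3, so the width is 3 − 1 = 2 and tw(G) ≤ 2. The edges a–e–d–c–g–h–b–f–a form a cycle, so G is not a tree and its treewidth is at least 2. Hence tw(G) = 2 exactly.

2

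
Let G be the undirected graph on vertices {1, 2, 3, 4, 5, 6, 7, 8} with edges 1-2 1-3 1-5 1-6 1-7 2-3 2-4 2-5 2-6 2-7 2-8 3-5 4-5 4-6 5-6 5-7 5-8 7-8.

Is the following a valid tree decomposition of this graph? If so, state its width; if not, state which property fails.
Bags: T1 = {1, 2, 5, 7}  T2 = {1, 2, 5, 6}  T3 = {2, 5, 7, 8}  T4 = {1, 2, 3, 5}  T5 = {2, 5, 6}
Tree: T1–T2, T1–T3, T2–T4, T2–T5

A tree decomposition must satisfy three properties: every vertex lies in some bag; for every edge, both endpoints lie together in some bag; and for every vertex, the bags containing it form a connected subtree. Here vertex 4 appears in no bag, so the decomposition is invalid.

No — vertex 4 appears in no bag.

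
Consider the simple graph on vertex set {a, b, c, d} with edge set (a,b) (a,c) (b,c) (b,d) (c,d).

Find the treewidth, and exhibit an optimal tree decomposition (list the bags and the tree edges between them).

Treewidth 2.
One such decomposition:
Bags: B1 = {b, c, d}  B2 = {a, b, c}
Tree: B1–B2

The largest bag has 3 vertices, giving width 2; this decomposition certifies tw(G) ≤ 2. For the lower bound, the 3 vertices {b, c, d} are pairwise adjacent, and any tree decomposition puts a clique entirely inside one bag — forcing width ≥ 2. The upper and lower bounds meet at 2, so that is the treewidth.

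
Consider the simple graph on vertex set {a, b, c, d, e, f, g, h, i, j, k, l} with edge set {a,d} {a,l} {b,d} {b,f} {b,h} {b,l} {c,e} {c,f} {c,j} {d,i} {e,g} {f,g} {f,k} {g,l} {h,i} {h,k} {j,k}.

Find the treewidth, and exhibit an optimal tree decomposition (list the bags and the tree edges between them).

The largest bag has 4 vertices, giving width 3; this decomposition certifies tw(G) ≤ 3. For the lower bound: the 4 vertex sets {c,e,j}, {k}, {f}, {b,g,h,l} are disjoint, each induces a connected subgraph, and every pair is joined by at least one edge of G. Contracting each set to a single vertex therefore yields K_{4} as a minor, and since treewidth is minor-monotone, tw(G) ≥ tw(K_{4}) = 3. Combining the bounds, tw(G) = 3.

Treewidth 3.
Bags: B1 = {c, e, j, k}  B2 = {c, e, f, k}  B3 = {e, f, g, k}  B4 = {f, g, h, k}  B5 = {b, f, g, h}  B6 = {b, g, h, l}  B7 = {b, h, i, l}  B8 = {b, d, i, l}  B9 = {a, d, i, l}
Tree: B1–B2, B2–B3, B3–B4, B4–B5, B5–B6, B6–B7, B7–B8, B8–B9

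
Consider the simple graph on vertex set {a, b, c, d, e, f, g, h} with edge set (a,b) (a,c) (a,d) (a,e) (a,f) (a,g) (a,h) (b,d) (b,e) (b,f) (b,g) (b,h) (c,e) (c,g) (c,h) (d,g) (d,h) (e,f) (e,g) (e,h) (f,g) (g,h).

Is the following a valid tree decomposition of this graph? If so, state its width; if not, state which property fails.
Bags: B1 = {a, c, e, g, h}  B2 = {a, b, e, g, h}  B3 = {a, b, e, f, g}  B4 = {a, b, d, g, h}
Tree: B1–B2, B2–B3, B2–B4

Every vertex of G appears in some bag (union = {a, b, c, d, e, f, g, h}); every edge is covered by a bag; and for each vertex v the set of bags containing v is connected in the bag tree. The decomposition is therefore valid. The largest bag has 5 vertices, so the width is 4.

Yes; width 4.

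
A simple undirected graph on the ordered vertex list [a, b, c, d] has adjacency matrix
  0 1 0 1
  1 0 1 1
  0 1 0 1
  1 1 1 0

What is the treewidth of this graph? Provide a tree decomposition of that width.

Treewidth 2.
One optimal decomposition is:
Bags: B1 = {a, b, d}  B2 = {b, c, d}
Tree: B1–B2

The largest bag has 3 vertices, giving width 2; this decomposition certifies tw(G) ≤ 2. For the lower bound, the 3 vertices {b, c, d} are pairwise adjacent, and any tree decomposition puts a clique entirely inside one bag — forcing width ≥ 2. Therefore the treewidth is 2.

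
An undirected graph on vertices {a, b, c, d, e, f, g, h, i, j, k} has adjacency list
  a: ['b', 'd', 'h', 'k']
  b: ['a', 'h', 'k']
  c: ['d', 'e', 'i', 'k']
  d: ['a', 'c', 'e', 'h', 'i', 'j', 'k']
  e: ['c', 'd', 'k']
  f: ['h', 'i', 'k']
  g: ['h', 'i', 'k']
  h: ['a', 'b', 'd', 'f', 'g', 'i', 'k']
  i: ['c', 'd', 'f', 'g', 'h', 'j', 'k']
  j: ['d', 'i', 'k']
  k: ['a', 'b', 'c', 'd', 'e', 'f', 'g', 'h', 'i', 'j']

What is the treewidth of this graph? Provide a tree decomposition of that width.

Treewidth 3.
One optimal decomposition is:
Bags: B1 = {d, h, i, k}  B2 = {f, h, i, k}  B3 = {c, d, i, k}  B4 = {g, h, i, k}  B5 = {a, d, h, k}  B6 = {c, d, e, k}  B7 = {d, i, j, k}  B8 = {a, b, h, k}
Tree: B1–B2, B1–B3, B1–B4, B1–B5, B3–B6, B3–B7, B5–B8

Each bag holds 4 vertices, so the decomposition has width 3, which upper-bounds the treewidth. Conversely, {c, d, e, k} is a clique of size 4, and the vertices of any clique must share a bag in every tree decomposition; so some bag has ≥ 4 vertices and tw(G) ≥ 3. Hence tw(G) = 3 exactly.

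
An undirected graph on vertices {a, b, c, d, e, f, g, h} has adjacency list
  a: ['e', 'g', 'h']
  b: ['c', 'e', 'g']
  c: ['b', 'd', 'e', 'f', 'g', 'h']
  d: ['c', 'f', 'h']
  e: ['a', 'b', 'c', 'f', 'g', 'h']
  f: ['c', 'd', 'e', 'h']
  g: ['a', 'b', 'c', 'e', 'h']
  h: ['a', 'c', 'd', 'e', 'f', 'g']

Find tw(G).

3

A width-3 tree decomposition is:
Bags: B1 = {a, e, g, h}  B2 = {c, e, g, h}  B3 = {c, e, f, h}  B4 = {c, d, f, h}  B5 = {b, c, e, g}
Tree: B1–B2, B2–B3, B3–B4, B2–B5
The largest bag has 4 vertices, giving width 3; this decomposition certifies tw(G) ≤ 3. On the other hand G contains the 4-clique {c, d, f, h}. A clique must lie in a single bag of any decomposition, so no decomposition can have width below 3. Therefore the treewidth is 3.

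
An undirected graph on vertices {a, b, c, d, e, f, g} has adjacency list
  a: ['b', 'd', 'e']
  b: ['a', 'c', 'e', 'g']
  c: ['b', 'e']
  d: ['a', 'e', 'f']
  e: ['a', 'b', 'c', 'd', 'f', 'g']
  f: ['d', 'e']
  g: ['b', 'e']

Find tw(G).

2

A width-2 tree decomposition is:
Bags: B1 = {a, b, e}  B2 = {a, d, e}  B3 = {b, e, g}  B4 = {b, c, e}  B5 = {d, e, f}
Tree: B1–B2, B1–B3, B1–B4, B2–B5
Every bag has size at most 3, so the width is 3 − 1 = 2 and tw(G) ≤ 2. On the other hand G contains the 3-clique {a, d, e}. A clique must lie in a single bag of any decomposition, so no decomposition can have width below 2. Hence tw(G) = 2 exactly.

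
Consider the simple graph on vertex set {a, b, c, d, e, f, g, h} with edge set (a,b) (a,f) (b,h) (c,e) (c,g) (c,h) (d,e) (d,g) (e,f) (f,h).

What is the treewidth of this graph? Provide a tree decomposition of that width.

Treewidth 2.
One optimal decomposition is:
Bags: B1 = {a, b, f}  B2 = {b, f, h}  B3 = {e, f, h}  B4 = {c, e, h}  B5 = {c, d, e}  B6 = {c, d, g}
Tree: B1–B2, B2–B3, B3–B4, B4–B5, B5–B6

The largest bag has 3 vertices, giving width 2; this decomposition certifies tw(G) ≤ 2. The edges a–b–h–f–a form a cycle, so G is not a tree and its treewidth is at least 2. Hence tw(G) = 2 exactly.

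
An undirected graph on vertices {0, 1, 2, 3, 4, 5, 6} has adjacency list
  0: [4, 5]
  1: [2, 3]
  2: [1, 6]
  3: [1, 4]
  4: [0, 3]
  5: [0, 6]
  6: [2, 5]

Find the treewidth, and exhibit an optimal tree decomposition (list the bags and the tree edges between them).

The largest bag has 3 vertices, giving width 2; this decomposition certifies tw(G) ≤ 2. For the lower bound, G contains the cycle 5–6–2–1–3–4–0–5, so G is not a forest; only forests have treewidth ≤ 1, hence tw(G) ≥ 2. Hence tw(G) = 2 exactly.

Treewidth 2.
One such decomposition:
Bags: B1 = {2, 5, 6}  B2 = {1, 2, 5}  B3 = {1, 3, 5}  B4 = {3, 4, 5}  B5 = {0, 4, 5}
Tree: B1–B2, B2–B3, B3–B4, B4–B5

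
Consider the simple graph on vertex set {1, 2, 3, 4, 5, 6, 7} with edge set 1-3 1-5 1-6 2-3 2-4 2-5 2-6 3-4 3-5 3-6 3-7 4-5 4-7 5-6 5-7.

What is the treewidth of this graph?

A width-3 tree decomposition is:
Bags: B1 = {2, 3, 4, 5}  B2 = {2, 3, 5, 6}  B3 = {3, 4, 5, 7}  B4 = {1, 3, 5, 6}
Tree: B1–B2, B1–B3, B2–B4
Every bag has size at most 4, so the width is 4 − 1 = 3 and tw(G) ≤ 3. On the other hand G contains the 4-clique {1, 3, 5, 6}. A clique must lie in a single bag of any decomposition, so no decomposition can have width below 3. Hence tw(G) = 3 exactly.

3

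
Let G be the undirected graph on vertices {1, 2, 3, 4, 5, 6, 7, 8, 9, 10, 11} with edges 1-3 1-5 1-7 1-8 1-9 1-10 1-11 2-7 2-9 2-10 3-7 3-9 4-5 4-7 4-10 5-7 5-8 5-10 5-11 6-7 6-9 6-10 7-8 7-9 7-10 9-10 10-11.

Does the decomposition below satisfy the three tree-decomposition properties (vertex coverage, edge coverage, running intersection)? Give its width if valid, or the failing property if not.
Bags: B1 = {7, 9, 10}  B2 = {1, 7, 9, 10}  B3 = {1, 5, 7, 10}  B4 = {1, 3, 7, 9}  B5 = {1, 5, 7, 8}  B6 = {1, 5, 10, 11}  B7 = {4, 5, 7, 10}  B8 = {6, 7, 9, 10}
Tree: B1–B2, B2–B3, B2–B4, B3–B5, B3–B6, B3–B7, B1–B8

A tree decomposition must satisfy three properties: every vertex lies in some bag; for every edge, both endpoints lie together in some bag; and for every vertex, the bags containing it form a connected subtree. Here vertex 2 appears in no bag, so the decomposition is invalid.

No — vertex 2 appears in no bag.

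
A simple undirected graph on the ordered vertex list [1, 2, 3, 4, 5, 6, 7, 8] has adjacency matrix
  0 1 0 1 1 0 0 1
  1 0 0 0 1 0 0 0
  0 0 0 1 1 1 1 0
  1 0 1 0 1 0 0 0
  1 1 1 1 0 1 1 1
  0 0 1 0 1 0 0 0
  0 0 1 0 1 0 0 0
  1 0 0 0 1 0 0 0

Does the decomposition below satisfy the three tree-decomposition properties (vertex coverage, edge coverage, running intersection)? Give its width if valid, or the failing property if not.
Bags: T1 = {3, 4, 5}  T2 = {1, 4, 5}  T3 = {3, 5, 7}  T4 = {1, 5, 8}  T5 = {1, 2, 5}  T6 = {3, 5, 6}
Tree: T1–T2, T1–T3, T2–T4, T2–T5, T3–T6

Yes; width 2.

Vertex coverage: the bags together contain {1, 2, 3, 4, 5, 6, 7, 8}, the full vertex set. Edge coverage: each edge of G has both endpoints in at least one bag. Running intersection: for every vertex, the bags containing it form a connected subtree. All three properties hold, so this is a valid tree decomposition of width max|bag| − 1 = 2, and hence tw(G) ≤ 2.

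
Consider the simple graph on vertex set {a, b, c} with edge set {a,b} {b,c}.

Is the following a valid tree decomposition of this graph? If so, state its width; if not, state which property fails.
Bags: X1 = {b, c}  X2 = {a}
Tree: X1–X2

A tree decomposition must satisfy three properties: every vertex lies in some bag; for every edge, both endpoints lie together in some bag; and for every vertex, the bags containing it form a connected subtree. Here edge (b,a) lies in no bag, so the decomposition is invalid.

No — edge (b,a) lies in no bag.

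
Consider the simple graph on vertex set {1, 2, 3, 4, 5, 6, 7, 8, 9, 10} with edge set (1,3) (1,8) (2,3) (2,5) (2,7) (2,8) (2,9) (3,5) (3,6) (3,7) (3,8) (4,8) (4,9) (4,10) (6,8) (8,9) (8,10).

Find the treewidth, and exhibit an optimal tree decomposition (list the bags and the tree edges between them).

Treewidth 2.
One optimal decomposition is:
Bags: B1 = {4, 8, 9}  B2 = {4, 8, 10}  B3 = {2, 8, 9}  B4 = {2, 3, 8}  B5 = {1, 3, 8}  B6 = {2, 3, 7}  B7 = {2, 3, 5}  B8 = {3, 6, 8}
Tree: B1–B2, B1–B3, B3–B4, B4–B5, B4–B6, B6–B7, B4–B8

Every bag has size at most 3, so the width is 3 − 1 = 2 and tw(G) ≤ 2. For the lower bound, the 3 vertices {2, 8, 9} are pairwise adjacent, and any tree decomposition puts a clique entirely inside one bag — forcing width ≥ 2. The upper and lower bounds meet at 2, so that is the treewidth.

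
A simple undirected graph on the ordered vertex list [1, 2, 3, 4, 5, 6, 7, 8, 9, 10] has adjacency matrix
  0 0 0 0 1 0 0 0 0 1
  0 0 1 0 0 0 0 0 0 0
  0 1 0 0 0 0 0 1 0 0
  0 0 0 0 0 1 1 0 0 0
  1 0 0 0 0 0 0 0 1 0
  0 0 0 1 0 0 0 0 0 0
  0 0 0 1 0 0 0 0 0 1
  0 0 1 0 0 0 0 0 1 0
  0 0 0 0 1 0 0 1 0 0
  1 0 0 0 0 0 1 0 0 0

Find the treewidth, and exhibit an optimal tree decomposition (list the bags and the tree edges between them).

Each bag holds 2 vertices, so the decomposition has width 1, which upper-bounds the treewidth. Since G has at least one edge (e.g. 6–4), it is not an edgeless graph, so tw(G) ≥ 1. Combining the bounds, tw(G) = 1.

Treewidth 1.
Bags: B1 = {4, 6}  B2 = {4, 7}  B3 = {7, 10}  B4 = {1, 10}  B5 = {1, 5}  B6 = {5, 9}  B7 = {8, 9}  B8 = {3, 8}  B9 = {2, 3}
Tree: B1–B2, B2–B3, B3–B4, B4–B5, B5–B6, B6–B7, B7–B8, B8–B9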